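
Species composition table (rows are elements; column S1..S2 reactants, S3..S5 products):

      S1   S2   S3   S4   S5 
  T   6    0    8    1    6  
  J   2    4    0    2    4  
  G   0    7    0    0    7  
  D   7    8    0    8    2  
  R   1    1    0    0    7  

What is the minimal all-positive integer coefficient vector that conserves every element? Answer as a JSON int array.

Coefficients: [6, 1, 3, 6, 1]

T: 6·6+1·0 = 36 | 3·8+6·1+1·6 = 36
J: 6·2+1·4 = 16 | 3·0+6·2+1·4 = 16
G: 6·0+1·7 = 7 | 3·0+6·0+1·7 = 7
D: 6·7+1·8 = 50 | 3·0+6·8+1·2 = 50
R: 6·1+1·1 = 7 | 3·0+6·0+1·7 = 7
gcd(6,1,3,6,1) = 1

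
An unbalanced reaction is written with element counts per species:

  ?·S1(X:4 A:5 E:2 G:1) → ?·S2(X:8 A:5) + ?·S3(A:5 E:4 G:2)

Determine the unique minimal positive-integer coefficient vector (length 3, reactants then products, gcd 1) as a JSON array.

X: 2·4 = 8 | 1·8+1·0 = 8
A: 2·5 = 10 | 1·5+1·5 = 10
E: 2·2 = 4 | 1·0+1·4 = 4
G: 2·1 = 2 | 1·0+1·2 = 2
gcd(2,1,1) = 1

Coefficients: [2, 1, 1]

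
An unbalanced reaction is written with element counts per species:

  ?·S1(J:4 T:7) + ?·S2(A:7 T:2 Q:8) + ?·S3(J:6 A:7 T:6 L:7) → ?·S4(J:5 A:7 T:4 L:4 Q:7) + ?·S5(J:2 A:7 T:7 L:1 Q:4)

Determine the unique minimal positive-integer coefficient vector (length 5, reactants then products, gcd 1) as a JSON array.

J: 3·4+6·0+3·6 = 30 | 4·5+5·2 = 30
A: 3·0+6·7+3·7 = 63 | 4·7+5·7 = 63
T: 3·7+6·2+3·6 = 51 | 4·4+5·7 = 51
L: 3·0+6·0+3·7 = 21 | 4·4+5·1 = 21
Q: 3·0+6·8+3·0 = 48 | 4·7+5·4 = 48
gcd(3,6,3,4,5) = 1

Coefficients: [3, 6, 3, 4, 5]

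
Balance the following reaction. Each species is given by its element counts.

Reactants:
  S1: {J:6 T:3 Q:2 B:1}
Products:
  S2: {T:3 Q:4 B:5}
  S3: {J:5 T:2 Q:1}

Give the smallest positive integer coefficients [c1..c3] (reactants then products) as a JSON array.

Coefficients: [5, 1, 6]

J: 5·6 = 30 | 1·0+6·5 = 30
T: 5·3 = 15 | 1·3+6·2 = 15
Q: 5·2 = 10 | 1·4+6·1 = 10
B: 5·1 = 5 | 1·5+6·0 = 5
gcd(5,1,6) = 1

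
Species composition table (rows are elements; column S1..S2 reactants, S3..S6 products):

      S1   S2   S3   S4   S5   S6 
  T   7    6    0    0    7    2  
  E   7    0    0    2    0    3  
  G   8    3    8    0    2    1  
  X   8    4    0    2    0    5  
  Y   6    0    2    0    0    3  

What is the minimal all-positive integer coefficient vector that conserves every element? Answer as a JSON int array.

Coefficients: [4, 2, 3, 5, 4, 6]

T: 4·7+2·6 = 40 | 3·0+5·0+4·7+6·2 = 40
E: 4·7+2·0 = 28 | 3·0+5·2+4·0+6·3 = 28
G: 4·8+2·3 = 38 | 3·8+5·0+4·2+6·1 = 38
X: 4·8+2·4 = 40 | 3·0+5·2+4·0+6·5 = 40
Y: 4·6+2·0 = 24 | 3·2+5·0+4·0+6·3 = 24
gcd(4,2,3,5,4,6) = 1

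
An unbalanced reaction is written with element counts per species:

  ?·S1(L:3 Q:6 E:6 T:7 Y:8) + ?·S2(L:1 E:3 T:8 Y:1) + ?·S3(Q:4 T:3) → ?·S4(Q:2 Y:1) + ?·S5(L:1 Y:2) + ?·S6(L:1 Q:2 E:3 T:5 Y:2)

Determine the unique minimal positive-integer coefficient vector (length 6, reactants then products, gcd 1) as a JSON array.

L: 2·3+1·1+1·0 = 7 | 3·0+2·1+5·1 = 7
Q: 2·6+1·0+1·4 = 16 | 3·2+2·0+5·2 = 16
E: 2·6+1·3+1·0 = 15 | 3·0+2·0+5·3 = 15
T: 2·7+1·8+1·3 = 25 | 3·0+2·0+5·5 = 25
Y: 2·8+1·1+1·0 = 17 | 3·1+2·2+5·2 = 17
gcd(2,1,1,3,2,5) = 1

Coefficients: [2, 1, 1, 3, 2, 5]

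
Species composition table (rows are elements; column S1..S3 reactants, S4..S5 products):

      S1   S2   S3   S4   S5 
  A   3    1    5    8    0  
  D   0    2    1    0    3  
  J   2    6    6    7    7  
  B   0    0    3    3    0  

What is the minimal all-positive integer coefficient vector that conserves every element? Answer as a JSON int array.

A: 1·3+6·1+3·5 = 24 | 3·8+5·0 = 24
D: 1·0+6·2+3·1 = 15 | 3·0+5·3 = 15
J: 1·2+6·6+3·6 = 56 | 3·7+5·7 = 56
B: 1·0+6·0+3·3 = 9 | 3·3+5·0 = 9
gcd(1,6,3,3,5) = 1

Coefficients: [1, 6, 3, 3, 5]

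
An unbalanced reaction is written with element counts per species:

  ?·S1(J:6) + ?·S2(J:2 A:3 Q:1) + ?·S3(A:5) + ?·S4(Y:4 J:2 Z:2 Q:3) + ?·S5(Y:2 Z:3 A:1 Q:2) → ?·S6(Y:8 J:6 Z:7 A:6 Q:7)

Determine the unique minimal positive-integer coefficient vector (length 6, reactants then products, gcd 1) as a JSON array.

Coefficients: [2, 1, 3, 5, 6, 4]

Y: 2·0+1·0+3·0+5·4+6·2 = 32 | 4·8 = 32
J: 2·6+1·2+3·0+5·2+6·0 = 24 | 4·6 = 24
Z: 2·0+1·0+3·0+5·2+6·3 = 28 | 4·7 = 28
A: 2·0+1·3+3·5+5·0+6·1 = 24 | 4·6 = 24
Q: 2·0+1·1+3·0+5·3+6·2 = 28 | 4·7 = 28
gcd(2,1,3,5,6,4) = 1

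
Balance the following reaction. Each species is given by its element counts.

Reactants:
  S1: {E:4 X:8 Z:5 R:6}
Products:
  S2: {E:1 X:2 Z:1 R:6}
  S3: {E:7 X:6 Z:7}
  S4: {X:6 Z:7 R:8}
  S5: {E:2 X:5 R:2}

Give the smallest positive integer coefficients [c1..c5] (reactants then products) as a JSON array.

Coefficients: [3, 1, 1, 1, 2]

E: 3·4 = 12 | 1·1+1·7+1·0+2·2 = 12
X: 3·8 = 24 | 1·2+1·6+1·6+2·5 = 24
Z: 3·5 = 15 | 1·1+1·7+1·7+2·0 = 15
R: 3·6 = 18 | 1·6+1·0+1·8+2·2 = 18
gcd(3,1,1,1,2) = 1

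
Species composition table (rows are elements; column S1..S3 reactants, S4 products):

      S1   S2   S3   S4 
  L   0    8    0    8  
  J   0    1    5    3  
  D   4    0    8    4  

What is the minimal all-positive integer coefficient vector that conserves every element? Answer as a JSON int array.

L: 1·0+5·8+2·0 = 40 | 5·8 = 40
J: 1·0+5·1+2·5 = 15 | 5·3 = 15
D: 1·4+5·0+2·8 = 20 | 5·4 = 20
gcd(1,5,2,5) = 1

Coefficients: [1, 5, 2, 5]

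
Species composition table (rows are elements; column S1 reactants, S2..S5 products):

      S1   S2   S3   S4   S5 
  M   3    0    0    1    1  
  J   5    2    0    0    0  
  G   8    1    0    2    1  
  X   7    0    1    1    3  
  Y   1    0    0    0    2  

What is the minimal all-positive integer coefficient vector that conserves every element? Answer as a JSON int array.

M: 2·3 = 6 | 5·0+6·0+5·1+1·1 = 6
J: 2·5 = 10 | 5·2+6·0+5·0+1·0 = 10
G: 2·8 = 16 | 5·1+6·0+5·2+1·1 = 16
X: 2·7 = 14 | 5·0+6·1+5·1+1·3 = 14
Y: 2·1 = 2 | 5·0+6·0+5·0+1·2 = 2
gcd(2,5,6,5,1) = 1

Coefficients: [2, 5, 6, 5, 1]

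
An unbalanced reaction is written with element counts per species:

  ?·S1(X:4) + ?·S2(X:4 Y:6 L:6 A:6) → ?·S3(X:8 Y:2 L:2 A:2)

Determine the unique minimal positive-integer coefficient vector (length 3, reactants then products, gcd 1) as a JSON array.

Coefficients: [5, 1, 3]

X: 5·4+1·4 = 24 | 3·8 = 24
Y: 5·0+1·6 = 6 | 3·2 = 6
L: 5·0+1·6 = 6 | 3·2 = 6
A: 5·0+1·6 = 6 | 3·2 = 6
gcd(5,1,3) = 1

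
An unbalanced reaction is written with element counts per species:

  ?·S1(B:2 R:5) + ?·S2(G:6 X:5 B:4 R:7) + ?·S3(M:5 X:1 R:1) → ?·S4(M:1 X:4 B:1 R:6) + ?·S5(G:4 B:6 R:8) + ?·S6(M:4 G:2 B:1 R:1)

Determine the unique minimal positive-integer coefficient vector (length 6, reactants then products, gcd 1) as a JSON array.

M: 5·0+3·0+5·5 = 25 | 5·1+2·0+5·4 = 25
G: 5·0+3·6+5·0 = 18 | 5·0+2·4+5·2 = 18
X: 5·0+3·5+5·1 = 20 | 5·4+2·0+5·0 = 20
B: 5·2+3·4+5·0 = 22 | 5·1+2·6+5·1 = 22
R: 5·5+3·7+5·1 = 51 | 5·6+2·8+5·1 = 51
gcd(5,3,5,5,2,5) = 1

Coefficients: [5, 3, 5, 5, 2, 5]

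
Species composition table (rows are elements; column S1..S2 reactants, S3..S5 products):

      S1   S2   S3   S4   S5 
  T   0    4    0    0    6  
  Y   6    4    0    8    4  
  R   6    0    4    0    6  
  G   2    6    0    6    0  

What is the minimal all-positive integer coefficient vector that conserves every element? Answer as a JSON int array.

Coefficients: [6, 3, 6, 5, 2]

T: 6·0+3·4 = 12 | 6·0+5·0+2·6 = 12
Y: 6·6+3·4 = 48 | 6·0+5·8+2·4 = 48
R: 6·6+3·0 = 36 | 6·4+5·0+2·6 = 36
G: 6·2+3·6 = 30 | 6·0+5·6+2·0 = 30
gcd(6,3,6,5,2) = 1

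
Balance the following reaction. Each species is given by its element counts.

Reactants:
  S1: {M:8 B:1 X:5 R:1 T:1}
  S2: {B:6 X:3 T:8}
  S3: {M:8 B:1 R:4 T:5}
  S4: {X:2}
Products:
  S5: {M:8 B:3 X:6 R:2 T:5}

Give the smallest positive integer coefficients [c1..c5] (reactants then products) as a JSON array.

Coefficients: [4, 2, 2, 5, 6]

M: 4·8+2·0+2·8+5·0 = 48 | 6·8 = 48
B: 4·1+2·6+2·1+5·0 = 18 | 6·3 = 18
X: 4·5+2·3+2·0+5·2 = 36 | 6·6 = 36
R: 4·1+2·0+2·4+5·0 = 12 | 6·2 = 12
T: 4·1+2·8+2·5+5·0 = 30 | 6·5 = 30
gcd(4,2,2,5,6) = 1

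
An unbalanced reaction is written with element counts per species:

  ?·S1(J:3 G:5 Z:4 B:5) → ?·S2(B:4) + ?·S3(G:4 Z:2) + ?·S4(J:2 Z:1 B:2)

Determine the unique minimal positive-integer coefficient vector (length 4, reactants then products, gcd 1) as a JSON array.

Coefficients: [4, 2, 5, 6]

J: 4·3 = 12 | 2·0+5·0+6·2 = 12
G: 4·5 = 20 | 2·0+5·4+6·0 = 20
Z: 4·4 = 16 | 2·0+5·2+6·1 = 16
B: 4·5 = 20 | 2·4+5·0+6·2 = 20
gcd(4,2,5,6) = 1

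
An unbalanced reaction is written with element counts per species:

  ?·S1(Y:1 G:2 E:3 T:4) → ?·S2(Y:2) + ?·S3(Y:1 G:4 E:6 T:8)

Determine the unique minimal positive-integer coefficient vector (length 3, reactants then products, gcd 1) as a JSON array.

Coefficients: [4, 1, 2]

Y: 4·1 = 4 | 1·2+2·1 = 4
G: 4·2 = 8 | 1·0+2·4 = 8
E: 4·3 = 12 | 1·0+2·6 = 12
T: 4·4 = 16 | 1·0+2·8 = 16
gcd(4,1,2) = 1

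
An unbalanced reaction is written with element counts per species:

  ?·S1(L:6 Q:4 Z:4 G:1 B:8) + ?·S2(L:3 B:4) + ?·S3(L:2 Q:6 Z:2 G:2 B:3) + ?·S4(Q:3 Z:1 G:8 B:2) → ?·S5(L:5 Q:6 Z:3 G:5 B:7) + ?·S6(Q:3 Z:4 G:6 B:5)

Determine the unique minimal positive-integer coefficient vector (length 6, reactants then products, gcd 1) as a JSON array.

Coefficients: [3, 1, 2, 3, 5, 1]

L: 3·6+1·3+2·2+3·0 = 25 | 5·5+1·0 = 25
Q: 3·4+1·0+2·6+3·3 = 33 | 5·6+1·3 = 33
Z: 3·4+1·0+2·2+3·1 = 19 | 5·3+1·4 = 19
G: 3·1+1·0+2·2+3·8 = 31 | 5·5+1·6 = 31
B: 3·8+1·4+2·3+3·2 = 40 | 5·7+1·5 = 40
gcd(3,1,2,3,5,1) = 1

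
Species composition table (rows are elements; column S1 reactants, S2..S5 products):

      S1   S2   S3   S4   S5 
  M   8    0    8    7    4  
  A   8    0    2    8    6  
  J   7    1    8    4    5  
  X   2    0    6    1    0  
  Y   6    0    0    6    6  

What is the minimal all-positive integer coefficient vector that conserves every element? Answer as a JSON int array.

M: 5·8 = 40 | 6·0+1·8+4·7+1·4 = 40
A: 5·8 = 40 | 6·0+1·2+4·8+1·6 = 40
J: 5·7 = 35 | 6·1+1·8+4·4+1·5 = 35
X: 5·2 = 10 | 6·0+1·6+4·1+1·0 = 10
Y: 5·6 = 30 | 6·0+1·0+4·6+1·6 = 30
gcd(5,6,1,4,1) = 1

Coefficients: [5, 6, 1, 4, 1]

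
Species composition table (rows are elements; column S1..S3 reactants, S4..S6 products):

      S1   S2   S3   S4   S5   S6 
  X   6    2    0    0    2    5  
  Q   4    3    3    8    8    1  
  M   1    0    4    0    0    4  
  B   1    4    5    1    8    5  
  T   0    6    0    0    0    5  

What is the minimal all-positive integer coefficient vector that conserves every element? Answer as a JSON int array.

X: 4·6+5·2+5·0 = 34 | 3·0+2·2+6·5 = 34
Q: 4·4+5·3+5·3 = 46 | 3·8+2·8+6·1 = 46
M: 4·1+5·0+5·4 = 24 | 3·0+2·0+6·4 = 24
B: 4·1+5·4+5·5 = 49 | 3·1+2·8+6·5 = 49
T: 4·0+5·6+5·0 = 30 | 3·0+2·0+6·5 = 30
gcd(4,5,5,3,2,6) = 1

Coefficients: [4, 5, 5, 3, 2, 6]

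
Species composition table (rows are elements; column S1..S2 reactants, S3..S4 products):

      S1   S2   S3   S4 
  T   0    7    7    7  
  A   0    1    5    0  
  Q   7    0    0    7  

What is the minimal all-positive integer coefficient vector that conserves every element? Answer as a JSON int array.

T: 4·0+5·7 = 35 | 1·7+4·7 = 35
A: 4·0+5·1 = 5 | 1·5+4·0 = 5
Q: 4·7+5·0 = 28 | 1·0+4·7 = 28
gcd(4,5,1,4) = 1

Coefficients: [4, 5, 1, 4]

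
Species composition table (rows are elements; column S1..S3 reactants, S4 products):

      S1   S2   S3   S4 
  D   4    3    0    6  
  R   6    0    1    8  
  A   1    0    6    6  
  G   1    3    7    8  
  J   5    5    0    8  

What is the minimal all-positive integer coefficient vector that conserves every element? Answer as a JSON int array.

D: 6·4+2·3+4·0 = 30 | 5·6 = 30
R: 6·6+2·0+4·1 = 40 | 5·8 = 40
A: 6·1+2·0+4·6 = 30 | 5·6 = 30
G: 6·1+2·3+4·7 = 40 | 5·8 = 40
J: 6·5+2·5+4·0 = 40 | 5·8 = 40
gcd(6,2,4,5) = 1

Coefficients: [6, 2, 4, 5]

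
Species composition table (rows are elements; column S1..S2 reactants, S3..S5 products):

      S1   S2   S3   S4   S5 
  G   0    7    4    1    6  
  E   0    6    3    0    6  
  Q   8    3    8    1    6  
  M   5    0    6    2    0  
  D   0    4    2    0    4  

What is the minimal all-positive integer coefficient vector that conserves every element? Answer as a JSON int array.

Coefficients: [4, 6, 2, 4, 5]

G: 4·0+6·7 = 42 | 2·4+4·1+5·6 = 42
E: 4·0+6·6 = 36 | 2·3+4·0+5·6 = 36
Q: 4·8+6·3 = 50 | 2·8+4·1+5·6 = 50
M: 4·5+6·0 = 20 | 2·6+4·2+5·0 = 20
D: 4·0+6·4 = 24 | 2·2+4·0+5·4 = 24
gcd(4,6,2,4,5) = 1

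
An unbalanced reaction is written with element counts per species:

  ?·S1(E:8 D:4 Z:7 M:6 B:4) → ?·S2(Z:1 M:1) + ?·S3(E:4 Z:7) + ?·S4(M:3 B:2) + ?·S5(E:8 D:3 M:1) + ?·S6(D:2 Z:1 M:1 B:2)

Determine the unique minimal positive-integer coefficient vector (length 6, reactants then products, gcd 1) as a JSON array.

Coefficients: [3, 4, 2, 3, 2, 3]

E: 3·8 = 24 | 4·0+2·4+3·0+2·8+3·0 = 24
D: 3·4 = 12 | 4·0+2·0+3·0+2·3+3·2 = 12
Z: 3·7 = 21 | 4·1+2·7+3·0+2·0+3·1 = 21
M: 3·6 = 18 | 4·1+2·0+3·3+2·1+3·1 = 18
B: 3·4 = 12 | 4·0+2·0+3·2+2·0+3·2 = 12
gcd(3,4,2,3,2,3) = 1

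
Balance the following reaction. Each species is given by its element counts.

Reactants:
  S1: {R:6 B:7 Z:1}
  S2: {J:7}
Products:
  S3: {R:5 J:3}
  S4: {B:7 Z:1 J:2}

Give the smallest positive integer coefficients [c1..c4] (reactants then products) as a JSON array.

R: 5·6+4·0 = 30 | 6·5+5·0 = 30
B: 5·7+4·0 = 35 | 6·0+5·7 = 35
Z: 5·1+4·0 = 5 | 6·0+5·1 = 5
J: 5·0+4·7 = 28 | 6·3+5·2 = 28
gcd(5,4,6,5) = 1

Coefficients: [5, 4, 6, 5]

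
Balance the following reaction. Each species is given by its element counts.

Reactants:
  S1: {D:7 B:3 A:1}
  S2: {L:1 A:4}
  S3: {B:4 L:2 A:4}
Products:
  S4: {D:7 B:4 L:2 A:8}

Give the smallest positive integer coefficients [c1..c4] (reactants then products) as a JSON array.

D: 4·7+6·0+1·0 = 28 | 4·7 = 28
B: 4·3+6·0+1·4 = 16 | 4·4 = 16
L: 4·0+6·1+1·2 = 8 | 4·2 = 8
A: 4·1+6·4+1·4 = 32 | 4·8 = 32
gcd(4,6,1,4) = 1

Coefficients: [4, 6, 1, 4]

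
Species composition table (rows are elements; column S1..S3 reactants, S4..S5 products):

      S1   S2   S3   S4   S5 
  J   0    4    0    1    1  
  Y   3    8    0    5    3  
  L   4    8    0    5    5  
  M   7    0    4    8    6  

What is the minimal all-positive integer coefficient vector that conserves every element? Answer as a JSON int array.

J: 6·0+2·4+4·0 = 8 | 5·1+3·1 = 8
Y: 6·3+2·8+4·0 = 34 | 5·5+3·3 = 34
L: 6·4+2·8+4·0 = 40 | 5·5+3·5 = 40
M: 6·7+2·0+4·4 = 58 | 5·8+3·6 = 58
gcd(6,2,4,5,3) = 1

Coefficients: [6, 2, 4, 5, 3]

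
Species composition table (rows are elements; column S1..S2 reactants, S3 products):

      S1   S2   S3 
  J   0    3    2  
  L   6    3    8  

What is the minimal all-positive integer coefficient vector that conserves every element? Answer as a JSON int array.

Coefficients: [3, 2, 3]

J: 3·0+2·3 = 6 | 3·2 = 6
L: 3·6+2·3 = 24 | 3·8 = 24
gcd(3,2,3) = 1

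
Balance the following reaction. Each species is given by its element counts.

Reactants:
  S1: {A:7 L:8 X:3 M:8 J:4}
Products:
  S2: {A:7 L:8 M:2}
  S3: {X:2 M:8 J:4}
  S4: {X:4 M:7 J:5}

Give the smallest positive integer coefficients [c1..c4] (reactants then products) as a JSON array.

Coefficients: [6, 6, 1, 4]

A: 6·7 = 42 | 6·7+1·0+4·0 = 42
L: 6·8 = 48 | 6·8+1·0+4·0 = 48
X: 6·3 = 18 | 6·0+1·2+4·4 = 18
M: 6·8 = 48 | 6·2+1·8+4·7 = 48
J: 6·4 = 24 | 6·0+1·4+4·5 = 24
gcd(6,6,1,4) = 1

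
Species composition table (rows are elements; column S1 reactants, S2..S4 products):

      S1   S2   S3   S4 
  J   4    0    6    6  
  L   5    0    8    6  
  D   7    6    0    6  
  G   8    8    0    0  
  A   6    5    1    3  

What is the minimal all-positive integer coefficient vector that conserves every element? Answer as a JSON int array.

J: 6·4 = 24 | 6·0+3·6+1·6 = 24
L: 6·5 = 30 | 6·0+3·8+1·6 = 30
D: 6·7 = 42 | 6·6+3·0+1·6 = 42
G: 6·8 = 48 | 6·8+3·0+1·0 = 48
A: 6·6 = 36 | 6·5+3·1+1·3 = 36
gcd(6,6,3,1) = 1

Coefficients: [6, 6, 3, 1]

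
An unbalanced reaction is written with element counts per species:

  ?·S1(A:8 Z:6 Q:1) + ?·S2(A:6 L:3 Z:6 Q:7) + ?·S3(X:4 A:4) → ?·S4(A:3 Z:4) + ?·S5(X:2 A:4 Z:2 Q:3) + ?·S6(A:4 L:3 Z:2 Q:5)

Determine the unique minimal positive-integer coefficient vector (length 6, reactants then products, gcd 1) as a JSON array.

Coefficients: [2, 5, 2, 6, 4, 5]

X: 2·0+5·0+2·4 = 8 | 6·0+4·2+5·0 = 8
A: 2·8+5·6+2·4 = 54 | 6·3+4·4+5·4 = 54
L: 2·0+5·3+2·0 = 15 | 6·0+4·0+5·3 = 15
Z: 2·6+5·6+2·0 = 42 | 6·4+4·2+5·2 = 42
Q: 2·1+5·7+2·0 = 37 | 6·0+4·3+5·5 = 37
gcd(2,5,2,6,4,5) = 1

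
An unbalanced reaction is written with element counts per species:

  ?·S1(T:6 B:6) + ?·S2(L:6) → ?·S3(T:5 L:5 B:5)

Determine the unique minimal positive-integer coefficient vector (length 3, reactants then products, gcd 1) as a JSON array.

T: 5·6+5·0 = 30 | 6·5 = 30
L: 5·0+5·6 = 30 | 6·5 = 30
B: 5·6+5·0 = 30 | 6·5 = 30
gcd(5,5,6) = 1

Coefficients: [5, 5, 6]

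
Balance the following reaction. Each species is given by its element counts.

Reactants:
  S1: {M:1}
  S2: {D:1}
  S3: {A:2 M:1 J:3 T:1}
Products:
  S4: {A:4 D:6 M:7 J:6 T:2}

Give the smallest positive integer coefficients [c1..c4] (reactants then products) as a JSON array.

A: 5·0+6·0+2·2 = 4 | 1·4 = 4
D: 5·0+6·1+2·0 = 6 | 1·6 = 6
M: 5·1+6·0+2·1 = 7 | 1·7 = 7
J: 5·0+6·0+2·3 = 6 | 1·6 = 6
T: 5·0+6·0+2·1 = 2 | 1·2 = 2
gcd(5,6,2,1) = 1

Coefficients: [5, 6, 2, 1]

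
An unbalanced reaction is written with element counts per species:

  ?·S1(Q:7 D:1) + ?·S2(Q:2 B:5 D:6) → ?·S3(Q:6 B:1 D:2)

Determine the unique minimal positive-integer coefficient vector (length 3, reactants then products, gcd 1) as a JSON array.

Q: 4·7+1·2 = 30 | 5·6 = 30
B: 4·0+1·5 = 5 | 5·1 = 5
D: 4·1+1·6 = 10 | 5·2 = 10
gcd(4,1,5) = 1

Coefficients: [4, 1, 5]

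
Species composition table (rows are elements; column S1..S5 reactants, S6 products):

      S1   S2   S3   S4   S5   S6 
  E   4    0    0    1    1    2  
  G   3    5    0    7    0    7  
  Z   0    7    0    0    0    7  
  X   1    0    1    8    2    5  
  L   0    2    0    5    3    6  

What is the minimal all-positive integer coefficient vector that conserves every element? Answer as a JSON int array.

E: 1·4+5·0+6·0+1·1+5·1 = 10 | 5·2 = 10
G: 1·3+5·5+6·0+1·7+5·0 = 35 | 5·7 = 35
Z: 1·0+5·7+6·0+1·0+5·0 = 35 | 5·7 = 35
X: 1·1+5·0+6·1+1·8+5·2 = 25 | 5·5 = 25
L: 1·0+5·2+6·0+1·5+5·3 = 30 | 5·6 = 30
gcd(1,5,6,1,5,5) = 1

Coefficients: [1, 5, 6, 1, 5, 5]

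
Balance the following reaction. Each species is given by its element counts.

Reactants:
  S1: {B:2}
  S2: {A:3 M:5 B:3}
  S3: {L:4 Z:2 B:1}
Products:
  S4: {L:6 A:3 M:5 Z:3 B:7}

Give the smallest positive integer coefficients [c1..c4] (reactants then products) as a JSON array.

Coefficients: [5, 4, 6, 4]

L: 5·0+4·0+6·4 = 24 | 4·6 = 24
A: 5·0+4·3+6·0 = 12 | 4·3 = 12
M: 5·0+4·5+6·0 = 20 | 4·5 = 20
Z: 5·0+4·0+6·2 = 12 | 4·3 = 12
B: 5·2+4·3+6·1 = 28 | 4·7 = 28
gcd(5,4,6,4) = 1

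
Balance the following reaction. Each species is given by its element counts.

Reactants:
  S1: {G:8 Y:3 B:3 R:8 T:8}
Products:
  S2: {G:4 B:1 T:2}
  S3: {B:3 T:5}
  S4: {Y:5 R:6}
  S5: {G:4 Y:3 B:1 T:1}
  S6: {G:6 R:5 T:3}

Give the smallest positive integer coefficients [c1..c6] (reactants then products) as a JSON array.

G: 6·8 = 48 | 2·4+5·0+3·0+1·4+6·6 = 48
Y: 6·3 = 18 | 2·0+5·0+3·5+1·3+6·0 = 18
B: 6·3 = 18 | 2·1+5·3+3·0+1·1+6·0 = 18
R: 6·8 = 48 | 2·0+5·0+3·6+1·0+6·5 = 48
T: 6·8 = 48 | 2·2+5·5+3·0+1·1+6·3 = 48
gcd(6,2,5,3,1,6) = 1

Coefficients: [6, 2, 5, 3, 1, 6]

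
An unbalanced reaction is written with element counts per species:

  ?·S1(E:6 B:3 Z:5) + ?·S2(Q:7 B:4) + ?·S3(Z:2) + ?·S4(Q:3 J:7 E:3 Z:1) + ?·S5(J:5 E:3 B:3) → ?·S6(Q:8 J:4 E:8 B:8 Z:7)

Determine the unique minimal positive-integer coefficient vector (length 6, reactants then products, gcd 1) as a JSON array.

Coefficients: [6, 6, 5, 2, 2, 6]

Q: 6·0+6·7+5·0+2·3+2·0 = 48 | 6·8 = 48
J: 6·0+6·0+5·0+2·7+2·5 = 24 | 6·4 = 24
E: 6·6+6·0+5·0+2·3+2·3 = 48 | 6·8 = 48
B: 6·3+6·4+5·0+2·0+2·3 = 48 | 6·8 = 48
Z: 6·5+6·0+5·2+2·1+2·0 = 42 | 6·7 = 42
gcd(6,6,5,2,2,6) = 1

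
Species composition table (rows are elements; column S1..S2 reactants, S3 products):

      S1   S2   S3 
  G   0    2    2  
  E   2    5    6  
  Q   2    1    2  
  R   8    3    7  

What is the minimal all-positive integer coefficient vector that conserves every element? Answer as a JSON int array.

Coefficients: [1, 2, 2]

G: 1·0+2·2 = 4 | 2·2 = 4
E: 1·2+2·5 = 12 | 2·6 = 12
Q: 1·2+2·1 = 4 | 2·2 = 4
R: 1·8+2·3 = 14 | 2·7 = 14
gcd(1,2,2) = 1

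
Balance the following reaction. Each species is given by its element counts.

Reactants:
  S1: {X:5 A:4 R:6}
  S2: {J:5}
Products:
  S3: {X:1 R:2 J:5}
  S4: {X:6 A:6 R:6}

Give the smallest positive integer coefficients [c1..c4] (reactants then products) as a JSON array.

Coefficients: [3, 3, 3, 2]

X: 3·5+3·0 = 15 | 3·1+2·6 = 15
A: 3·4+3·0 = 12 | 3·0+2·6 = 12
R: 3·6+3·0 = 18 | 3·2+2·6 = 18
J: 3·0+3·5 = 15 | 3·5+2·0 = 15
gcd(3,3,3,2) = 1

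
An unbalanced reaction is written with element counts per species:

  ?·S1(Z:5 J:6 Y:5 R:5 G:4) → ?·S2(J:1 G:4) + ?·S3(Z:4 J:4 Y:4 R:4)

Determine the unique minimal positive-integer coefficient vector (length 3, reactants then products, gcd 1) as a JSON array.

Z: 4·5 = 20 | 4·0+5·4 = 20
J: 4·6 = 24 | 4·1+5·4 = 24
Y: 4·5 = 20 | 4·0+5·4 = 20
R: 4·5 = 20 | 4·0+5·4 = 20
G: 4·4 = 16 | 4·4+5·0 = 16
gcd(4,4,5) = 1

Coefficients: [4, 4, 5]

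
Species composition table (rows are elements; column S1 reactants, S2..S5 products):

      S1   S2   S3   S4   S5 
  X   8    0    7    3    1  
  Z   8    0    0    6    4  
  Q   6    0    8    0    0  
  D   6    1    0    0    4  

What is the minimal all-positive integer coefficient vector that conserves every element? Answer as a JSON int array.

Coefficients: [4, 4, 3, 2, 5]

X: 4·8 = 32 | 4·0+3·7+2·3+5·1 = 32
Z: 4·8 = 32 | 4·0+3·0+2·6+5·4 = 32
Q: 4·6 = 24 | 4·0+3·8+2·0+5·0 = 24
D: 4·6 = 24 | 4·1+3·0+2·0+5·4 = 24
gcd(4,4,3,2,5) = 1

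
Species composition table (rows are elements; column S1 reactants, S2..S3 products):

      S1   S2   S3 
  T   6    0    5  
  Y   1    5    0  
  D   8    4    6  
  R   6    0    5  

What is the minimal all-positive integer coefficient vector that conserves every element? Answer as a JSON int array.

T: 5·6 = 30 | 1·0+6·5 = 30
Y: 5·1 = 5 | 1·5+6·0 = 5
D: 5·8 = 40 | 1·4+6·6 = 40
R: 5·6 = 30 | 1·0+6·5 = 30
gcd(5,1,6) = 1

Coefficients: [5, 1, 6]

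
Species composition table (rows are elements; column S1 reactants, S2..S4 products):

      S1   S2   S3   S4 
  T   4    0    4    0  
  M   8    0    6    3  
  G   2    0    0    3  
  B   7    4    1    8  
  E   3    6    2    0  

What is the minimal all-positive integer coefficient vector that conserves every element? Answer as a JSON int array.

T: 6·4 = 24 | 1·0+6·4+4·0 = 24
M: 6·8 = 48 | 1·0+6·6+4·3 = 48
G: 6·2 = 12 | 1·0+6·0+4·3 = 12
B: 6·7 = 42 | 1·4+6·1+4·8 = 42
E: 6·3 = 18 | 1·6+6·2+4·0 = 18
gcd(6,1,6,4) = 1

Coefficients: [6, 1, 6, 4]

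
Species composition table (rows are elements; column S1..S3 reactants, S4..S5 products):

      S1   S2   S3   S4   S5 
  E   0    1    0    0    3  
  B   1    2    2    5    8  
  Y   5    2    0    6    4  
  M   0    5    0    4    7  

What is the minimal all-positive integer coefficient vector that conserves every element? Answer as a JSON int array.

Coefficients: [2, 3, 5, 2, 1]

E: 2·0+3·1+5·0 = 3 | 2·0+1·3 = 3
B: 2·1+3·2+5·2 = 18 | 2·5+1·8 = 18
Y: 2·5+3·2+5·0 = 16 | 2·6+1·4 = 16
M: 2·0+3·5+5·0 = 15 | 2·4+1·7 = 15
gcd(2,3,5,2,1) = 1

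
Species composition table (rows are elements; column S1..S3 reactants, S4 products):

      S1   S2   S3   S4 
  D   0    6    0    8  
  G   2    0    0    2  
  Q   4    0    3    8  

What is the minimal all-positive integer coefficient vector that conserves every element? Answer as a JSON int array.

Coefficients: [3, 4, 4, 3]

D: 3·0+4·6+4·0 = 24 | 3·8 = 24
G: 3·2+4·0+4·0 = 6 | 3·2 = 6
Q: 3·4+4·0+4·3 = 24 | 3·8 = 24
gcd(3,4,4,3) = 1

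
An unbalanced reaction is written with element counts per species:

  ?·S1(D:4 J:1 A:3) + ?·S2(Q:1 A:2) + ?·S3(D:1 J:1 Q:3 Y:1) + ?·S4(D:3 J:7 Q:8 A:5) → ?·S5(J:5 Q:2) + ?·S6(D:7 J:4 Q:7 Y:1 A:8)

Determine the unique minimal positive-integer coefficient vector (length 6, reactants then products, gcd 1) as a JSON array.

D: 6·4+6·0+5·1+2·3 = 35 | 1·0+5·7 = 35
J: 6·1+6·0+5·1+2·7 = 25 | 1·5+5·4 = 25
Q: 6·0+6·1+5·3+2·8 = 37 | 1·2+5·7 = 37
Y: 6·0+6·0+5·1+2·0 = 5 | 1·0+5·1 = 5
A: 6·3+6·2+5·0+2·5 = 40 | 1·0+5·8 = 40
gcd(6,6,5,2,1,5) = 1

Coefficients: [6, 6, 5, 2, 1, 5]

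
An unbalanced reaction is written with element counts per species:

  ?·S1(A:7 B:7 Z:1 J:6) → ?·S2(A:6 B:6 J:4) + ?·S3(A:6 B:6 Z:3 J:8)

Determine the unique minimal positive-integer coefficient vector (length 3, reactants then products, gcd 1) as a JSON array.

A: 6·7 = 42 | 5·6+2·6 = 42
B: 6·7 = 42 | 5·6+2·6 = 42
Z: 6·1 = 6 | 5·0+2·3 = 6
J: 6·6 = 36 | 5·4+2·8 = 36
gcd(6,5,2) = 1

Coefficients: [6, 5, 2]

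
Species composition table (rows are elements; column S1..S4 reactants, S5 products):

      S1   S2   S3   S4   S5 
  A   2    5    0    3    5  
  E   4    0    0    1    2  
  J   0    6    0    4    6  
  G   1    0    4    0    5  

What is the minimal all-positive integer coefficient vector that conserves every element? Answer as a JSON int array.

Coefficients: [1, 1, 6, 6, 5]

A: 1·2+1·5+6·0+6·3 = 25 | 5·5 = 25
E: 1·4+1·0+6·0+6·1 = 10 | 5·2 = 10
J: 1·0+1·6+6·0+6·4 = 30 | 5·6 = 30
G: 1·1+1·0+6·4+6·0 = 25 | 5·5 = 25
gcd(1,1,6,6,5) = 1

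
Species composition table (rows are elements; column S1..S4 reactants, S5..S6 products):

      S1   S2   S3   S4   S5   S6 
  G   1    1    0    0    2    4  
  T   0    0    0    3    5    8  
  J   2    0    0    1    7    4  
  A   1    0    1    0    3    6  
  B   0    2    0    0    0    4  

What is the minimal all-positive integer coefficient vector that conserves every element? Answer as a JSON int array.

Coefficients: [6, 2, 6, 6, 2, 1]

G: 6·1+2·1+6·0+6·0 = 8 | 2·2+1·4 = 8
T: 6·0+2·0+6·0+6·3 = 18 | 2·5+1·8 = 18
J: 6·2+2·0+6·0+6·1 = 18 | 2·7+1·4 = 18
A: 6·1+2·0+6·1+6·0 = 12 | 2·3+1·6 = 12
B: 6·0+2·2+6·0+6·0 = 4 | 2·0+1·4 = 4
gcd(6,2,6,6,2,1) = 1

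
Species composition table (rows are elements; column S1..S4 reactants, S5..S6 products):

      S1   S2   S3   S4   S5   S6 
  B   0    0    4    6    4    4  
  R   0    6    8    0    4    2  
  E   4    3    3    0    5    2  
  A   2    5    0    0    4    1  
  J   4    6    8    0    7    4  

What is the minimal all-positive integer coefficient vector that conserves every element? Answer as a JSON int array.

B: 5·0+3·0+1·4+4·6 = 28 | 6·4+1·4 = 28
R: 5·0+3·6+1·8+4·0 = 26 | 6·4+1·2 = 26
E: 5·4+3·3+1·3+4·0 = 32 | 6·5+1·2 = 32
A: 5·2+3·5+1·0+4·0 = 25 | 6·4+1·1 = 25
J: 5·4+3·6+1·8+4·0 = 46 | 6·7+1·4 = 46
gcd(5,3,1,4,6,1) = 1

Coefficients: [5, 3, 1, 4, 6, 1]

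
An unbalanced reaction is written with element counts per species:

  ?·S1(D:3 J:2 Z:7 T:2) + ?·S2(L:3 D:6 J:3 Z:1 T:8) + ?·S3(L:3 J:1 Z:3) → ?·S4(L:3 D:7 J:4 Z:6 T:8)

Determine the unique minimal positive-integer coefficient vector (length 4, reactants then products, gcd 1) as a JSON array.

Coefficients: [4, 5, 1, 6]

L: 4·0+5·3+1·3 = 18 | 6·3 = 18
D: 4·3+5·6+1·0 = 42 | 6·7 = 42
J: 4·2+5·3+1·1 = 24 | 6·4 = 24
Z: 4·7+5·1+1·3 = 36 | 6·6 = 36
T: 4·2+5·8+1·0 = 48 | 6·8 = 48
gcd(4,5,1,6) = 1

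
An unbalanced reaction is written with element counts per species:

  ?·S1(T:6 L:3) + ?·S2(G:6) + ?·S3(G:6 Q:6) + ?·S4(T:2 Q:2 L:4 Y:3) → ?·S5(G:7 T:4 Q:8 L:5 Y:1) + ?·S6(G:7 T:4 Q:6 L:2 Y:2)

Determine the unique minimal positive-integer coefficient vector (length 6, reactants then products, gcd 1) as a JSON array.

G: 3·0+1·6+6·6+3·0 = 42 | 3·7+3·7 = 42
T: 3·6+1·0+6·0+3·2 = 24 | 3·4+3·4 = 24
Q: 3·0+1·0+6·6+3·2 = 42 | 3·8+3·6 = 42
L: 3·3+1·0+6·0+3·4 = 21 | 3·5+3·2 = 21
Y: 3·0+1·0+6·0+3·3 = 9 | 3·1+3·2 = 9
gcd(3,1,6,3,3,3) = 1

Coefficients: [3, 1, 6, 3, 3, 3]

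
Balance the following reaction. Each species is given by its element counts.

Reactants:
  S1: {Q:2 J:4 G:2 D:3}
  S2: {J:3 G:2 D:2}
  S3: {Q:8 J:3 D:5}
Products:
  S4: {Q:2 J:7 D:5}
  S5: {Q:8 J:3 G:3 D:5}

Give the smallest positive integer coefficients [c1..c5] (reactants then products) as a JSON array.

Q: 3·2+3·0+4·8 = 38 | 3·2+4·8 = 38
J: 3·4+3·3+4·3 = 33 | 3·7+4·3 = 33
G: 3·2+3·2+4·0 = 12 | 3·0+4·3 = 12
D: 3·3+3·2+4·5 = 35 | 3·5+4·5 = 35
gcd(3,3,4,3,4) = 1

Coefficients: [3, 3, 4, 3, 4]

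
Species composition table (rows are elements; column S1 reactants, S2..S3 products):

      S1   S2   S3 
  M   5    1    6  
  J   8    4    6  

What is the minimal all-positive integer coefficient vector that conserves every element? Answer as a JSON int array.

M: 3·5 = 15 | 3·1+2·6 = 15
J: 3·8 = 24 | 3·4+2·6 = 24
gcd(3,3,2) = 1

Coefficients: [3, 3, 2]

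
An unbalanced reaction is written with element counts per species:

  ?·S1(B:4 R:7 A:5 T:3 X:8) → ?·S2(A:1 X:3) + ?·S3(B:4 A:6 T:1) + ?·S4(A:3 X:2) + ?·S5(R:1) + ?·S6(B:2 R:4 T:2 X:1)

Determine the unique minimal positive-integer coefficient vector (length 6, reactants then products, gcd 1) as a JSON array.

Coefficients: [3, 6, 1, 1, 5, 4]

B: 3·4 = 12 | 6·0+1·4+1·0+5·0+4·2 = 12
R: 3·7 = 21 | 6·0+1·0+1·0+5·1+4·4 = 21
A: 3·5 = 15 | 6·1+1·6+1·3+5·0+4·0 = 15
T: 3·3 = 9 | 6·0+1·1+1·0+5·0+4·2 = 9
X: 3·8 = 24 | 6·3+1·0+1·2+5·0+4·1 = 24
gcd(3,6,1,1,5,4) = 1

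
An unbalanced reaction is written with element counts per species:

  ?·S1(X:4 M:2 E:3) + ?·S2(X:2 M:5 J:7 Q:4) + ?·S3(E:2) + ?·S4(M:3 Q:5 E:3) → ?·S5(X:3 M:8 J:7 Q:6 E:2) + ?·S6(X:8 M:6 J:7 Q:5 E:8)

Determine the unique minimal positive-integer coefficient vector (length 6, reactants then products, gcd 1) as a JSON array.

Coefficients: [4, 6, 3, 2, 4, 2]

X: 4·4+6·2+3·0+2·0 = 28 | 4·3+2·8 = 28
M: 4·2+6·5+3·0+2·3 = 44 | 4·8+2·6 = 44
J: 4·0+6·7+3·0+2·0 = 42 | 4·7+2·7 = 42
Q: 4·0+6·4+3·0+2·5 = 34 | 4·6+2·5 = 34
E: 4·3+6·0+3·2+2·3 = 24 | 4·2+2·8 = 24
gcd(4,6,3,2,4,2) = 1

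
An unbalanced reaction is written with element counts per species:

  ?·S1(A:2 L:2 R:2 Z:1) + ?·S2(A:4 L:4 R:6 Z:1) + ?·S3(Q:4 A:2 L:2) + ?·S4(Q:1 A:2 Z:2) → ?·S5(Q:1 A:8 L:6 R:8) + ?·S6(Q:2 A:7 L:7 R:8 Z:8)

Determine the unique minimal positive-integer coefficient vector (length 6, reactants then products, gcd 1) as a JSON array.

Q: 5·0+5·0+1·4+3·1 = 7 | 3·1+2·2 = 7
A: 5·2+5·4+1·2+3·2 = 38 | 3·8+2·7 = 38
L: 5·2+5·4+1·2+3·0 = 32 | 3·6+2·7 = 32
R: 5·2+5·6+1·0+3·0 = 40 | 3·8+2·8 = 40
Z: 5·1+5·1+1·0+3·2 = 16 | 3·0+2·8 = 16
gcd(5,5,1,3,3,2) = 1

Coefficients: [5, 5, 1, 3, 3, 2]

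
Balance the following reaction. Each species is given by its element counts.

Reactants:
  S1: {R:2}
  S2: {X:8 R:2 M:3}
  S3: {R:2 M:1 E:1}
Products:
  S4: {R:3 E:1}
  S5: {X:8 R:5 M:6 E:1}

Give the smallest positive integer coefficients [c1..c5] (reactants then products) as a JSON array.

Coefficients: [3, 2, 6, 4, 2]

X: 3·0+2·8+6·0 = 16 | 4·0+2·8 = 16
R: 3·2+2·2+6·2 = 22 | 4·3+2·5 = 22
M: 3·0+2·3+6·1 = 12 | 4·0+2·6 = 12
E: 3·0+2·0+6·1 = 6 | 4·1+2·1 = 6
gcd(3,2,6,4,2) = 1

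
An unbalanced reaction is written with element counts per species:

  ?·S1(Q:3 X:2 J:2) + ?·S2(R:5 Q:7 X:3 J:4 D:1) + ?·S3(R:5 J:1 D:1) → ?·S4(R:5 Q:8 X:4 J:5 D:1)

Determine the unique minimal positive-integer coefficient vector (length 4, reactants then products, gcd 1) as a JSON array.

R: 4·0+4·5+1·5 = 25 | 5·5 = 25
Q: 4·3+4·7+1·0 = 40 | 5·8 = 40
X: 4·2+4·3+1·0 = 20 | 5·4 = 20
J: 4·2+4·4+1·1 = 25 | 5·5 = 25
D: 4·0+4·1+1·1 = 5 | 5·1 = 5
gcd(4,4,1,5) = 1

Coefficients: [4, 4, 1, 5]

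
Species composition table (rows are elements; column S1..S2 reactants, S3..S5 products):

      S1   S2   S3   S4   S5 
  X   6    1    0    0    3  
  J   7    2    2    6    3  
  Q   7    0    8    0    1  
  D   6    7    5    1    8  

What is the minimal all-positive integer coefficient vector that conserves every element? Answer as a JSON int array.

Coefficients: [2, 6, 1, 1, 6]

X: 2·6+6·1 = 18 | 1·0+1·0+6·3 = 18
J: 2·7+6·2 = 26 | 1·2+1·6+6·3 = 26
Q: 2·7+6·0 = 14 | 1·8+1·0+6·1 = 14
D: 2·6+6·7 = 54 | 1·5+1·1+6·8 = 54
gcd(2,6,1,1,6) = 1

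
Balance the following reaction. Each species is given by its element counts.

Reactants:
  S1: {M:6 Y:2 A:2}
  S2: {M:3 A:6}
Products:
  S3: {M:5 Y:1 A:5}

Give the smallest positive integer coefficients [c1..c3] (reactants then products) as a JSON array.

M: 3·6+4·3 = 30 | 6·5 = 30
Y: 3·2+4·0 = 6 | 6·1 = 6
A: 3·2+4·6 = 30 | 6·5 = 30
gcd(3,4,6) = 1

Coefficients: [3, 4, 6]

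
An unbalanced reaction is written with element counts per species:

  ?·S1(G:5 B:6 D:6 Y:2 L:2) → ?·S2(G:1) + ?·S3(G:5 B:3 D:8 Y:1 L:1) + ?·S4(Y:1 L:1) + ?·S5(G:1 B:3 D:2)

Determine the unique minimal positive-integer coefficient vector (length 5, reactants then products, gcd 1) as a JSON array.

Coefficients: [3, 5, 1, 5, 5]

G: 3·5 = 15 | 5·1+1·5+5·0+5·1 = 15
B: 3·6 = 18 | 5·0+1·3+5·0+5·3 = 18
D: 3·6 = 18 | 5·0+1·8+5·0+5·2 = 18
Y: 3·2 = 6 | 5·0+1·1+5·1+5·0 = 6
L: 3·2 = 6 | 5·0+1·1+5·1+5·0 = 6
gcd(3,5,1,5,5) = 1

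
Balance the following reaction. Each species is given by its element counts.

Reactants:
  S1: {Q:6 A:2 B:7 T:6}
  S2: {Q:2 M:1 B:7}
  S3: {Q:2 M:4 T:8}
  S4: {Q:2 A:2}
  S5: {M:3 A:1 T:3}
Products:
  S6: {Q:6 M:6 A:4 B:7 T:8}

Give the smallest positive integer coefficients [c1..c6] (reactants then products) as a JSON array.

Coefficients: [1, 4, 2, 6, 6, 5]

Q: 1·6+4·2+2·2+6·2+6·0 = 30 | 5·6 = 30
M: 1·0+4·1+2·4+6·0+6·3 = 30 | 5·6 = 30
A: 1·2+4·0+2·0+6·2+6·1 = 20 | 5·4 = 20
B: 1·7+4·7+2·0+6·0+6·0 = 35 | 5·7 = 35
T: 1·6+4·0+2·8+6·0+6·3 = 40 | 5·8 = 40
gcd(1,4,2,6,6,5) = 1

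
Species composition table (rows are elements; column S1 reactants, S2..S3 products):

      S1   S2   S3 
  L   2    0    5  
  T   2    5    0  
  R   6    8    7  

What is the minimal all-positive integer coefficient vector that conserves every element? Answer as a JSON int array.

Coefficients: [5, 2, 2]

L: 5·2 = 10 | 2·0+2·5 = 10
T: 5·2 = 10 | 2·5+2·0 = 10
R: 5·6 = 30 | 2·8+2·7 = 30
gcd(5,2,2) = 1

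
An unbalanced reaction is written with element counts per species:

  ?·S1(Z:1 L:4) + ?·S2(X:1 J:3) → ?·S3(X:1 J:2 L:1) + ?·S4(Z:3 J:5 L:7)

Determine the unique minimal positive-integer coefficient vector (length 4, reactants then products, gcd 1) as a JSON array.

X: 3·0+5·1 = 5 | 5·1+1·0 = 5
Z: 3·1+5·0 = 3 | 5·0+1·3 = 3
J: 3·0+5·3 = 15 | 5·2+1·5 = 15
L: 3·4+5·0 = 12 | 5·1+1·7 = 12
gcd(3,5,5,1) = 1

Coefficients: [3, 5, 5, 1]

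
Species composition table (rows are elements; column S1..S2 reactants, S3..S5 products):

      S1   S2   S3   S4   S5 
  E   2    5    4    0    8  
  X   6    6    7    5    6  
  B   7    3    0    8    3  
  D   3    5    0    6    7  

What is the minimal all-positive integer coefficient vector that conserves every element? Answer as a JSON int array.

E: 1·2+6·5 = 32 | 2·4+2·0+3·8 = 32
X: 1·6+6·6 = 42 | 2·7+2·5+3·6 = 42
B: 1·7+6·3 = 25 | 2·0+2·8+3·3 = 25
D: 1·3+6·5 = 33 | 2·0+2·6+3·7 = 33
gcd(1,6,2,2,3) = 1

Coefficients: [1, 6, 2, 2, 3]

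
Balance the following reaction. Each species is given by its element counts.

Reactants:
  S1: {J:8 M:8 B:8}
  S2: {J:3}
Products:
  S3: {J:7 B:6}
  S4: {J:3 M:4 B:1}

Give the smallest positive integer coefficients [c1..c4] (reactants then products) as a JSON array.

Coefficients: [3, 5, 3, 6]

J: 3·8+5·3 = 39 | 3·7+6·3 = 39
M: 3·8+5·0 = 24 | 3·0+6·4 = 24
B: 3·8+5·0 = 24 | 3·6+6·1 = 24
gcd(3,5,3,6) = 1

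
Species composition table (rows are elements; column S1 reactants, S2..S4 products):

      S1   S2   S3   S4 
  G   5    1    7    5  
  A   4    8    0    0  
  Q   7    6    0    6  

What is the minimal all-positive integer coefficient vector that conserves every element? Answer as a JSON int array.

G: 6·5 = 30 | 3·1+1·7+4·5 = 30
A: 6·4 = 24 | 3·8+1·0+4·0 = 24
Q: 6·7 = 42 | 3·6+1·0+4·6 = 42
gcd(6,3,1,4) = 1

Coefficients: [6, 3, 1, 4]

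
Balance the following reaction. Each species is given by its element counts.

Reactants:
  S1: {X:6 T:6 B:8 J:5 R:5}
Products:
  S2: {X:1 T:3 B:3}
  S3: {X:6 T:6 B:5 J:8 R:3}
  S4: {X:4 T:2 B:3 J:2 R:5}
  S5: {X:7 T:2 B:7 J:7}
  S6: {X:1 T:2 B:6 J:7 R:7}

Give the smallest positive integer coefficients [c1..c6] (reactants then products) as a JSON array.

Coefficients: [6, 6, 1, 4, 1, 1]

X: 6·6 = 36 | 6·1+1·6+4·4+1·7+1·1 = 36
T: 6·6 = 36 | 6·3+1·6+4·2+1·2+1·2 = 36
B: 6·8 = 48 | 6·3+1·5+4·3+1·7+1·6 = 48
J: 6·5 = 30 | 6·0+1·8+4·2+1·7+1·7 = 30
R: 6·5 = 30 | 6·0+1·3+4·5+1·0+1·7 = 30
gcd(6,6,1,4,1,1) = 1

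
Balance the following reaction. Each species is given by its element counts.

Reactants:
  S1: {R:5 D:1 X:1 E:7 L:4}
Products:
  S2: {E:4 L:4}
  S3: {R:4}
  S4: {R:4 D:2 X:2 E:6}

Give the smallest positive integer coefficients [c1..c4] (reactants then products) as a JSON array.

R: 4·5 = 20 | 4·0+3·4+2·4 = 20
D: 4·1 = 4 | 4·0+3·0+2·2 = 4
X: 4·1 = 4 | 4·0+3·0+2·2 = 4
E: 4·7 = 28 | 4·4+3·0+2·6 = 28
L: 4·4 = 16 | 4·4+3·0+2·0 = 16
gcd(4,4,3,2) = 1

Coefficients: [4, 4, 3, 2]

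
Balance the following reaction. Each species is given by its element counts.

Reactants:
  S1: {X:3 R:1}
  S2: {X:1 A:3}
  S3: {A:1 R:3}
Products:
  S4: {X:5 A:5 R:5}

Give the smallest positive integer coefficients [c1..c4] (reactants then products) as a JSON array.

Coefficients: [5, 5, 5, 4]

X: 5·3+5·1+5·0 = 20 | 4·5 = 20
A: 5·0+5·3+5·1 = 20 | 4·5 = 20
R: 5·1+5·0+5·3 = 20 | 4·5 = 20
gcd(5,5,5,4) = 1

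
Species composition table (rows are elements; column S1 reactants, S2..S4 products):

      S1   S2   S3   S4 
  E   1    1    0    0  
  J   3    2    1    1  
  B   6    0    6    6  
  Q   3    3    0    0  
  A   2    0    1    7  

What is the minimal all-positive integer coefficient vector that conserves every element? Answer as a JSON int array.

E: 6·1 = 6 | 6·1+5·0+1·0 = 6
J: 6·3 = 18 | 6·2+5·1+1·1 = 18
B: 6·6 = 36 | 6·0+5·6+1·6 = 36
Q: 6·3 = 18 | 6·3+5·0+1·0 = 18
A: 6·2 = 12 | 6·0+5·1+1·7 = 12
gcd(6,6,5,1) = 1

Coefficients: [6, 6, 5, 1]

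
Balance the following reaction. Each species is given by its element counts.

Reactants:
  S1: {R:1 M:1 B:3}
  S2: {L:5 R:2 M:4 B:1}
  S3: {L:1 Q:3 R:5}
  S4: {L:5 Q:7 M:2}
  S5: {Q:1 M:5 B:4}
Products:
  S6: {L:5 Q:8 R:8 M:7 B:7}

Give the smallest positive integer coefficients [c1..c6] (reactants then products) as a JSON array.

Coefficients: [5, 1, 5, 2, 3, 4]

L: 5·0+1·5+5·1+2·5+3·0 = 20 | 4·5 = 20
Q: 5·0+1·0+5·3+2·7+3·1 = 32 | 4·8 = 32
R: 5·1+1·2+5·5+2·0+3·0 = 32 | 4·8 = 32
M: 5·1+1·4+5·0+2·2+3·5 = 28 | 4·7 = 28
B: 5·3+1·1+5·0+2·0+3·4 = 28 | 4·7 = 28
gcd(5,1,5,2,3,4) = 1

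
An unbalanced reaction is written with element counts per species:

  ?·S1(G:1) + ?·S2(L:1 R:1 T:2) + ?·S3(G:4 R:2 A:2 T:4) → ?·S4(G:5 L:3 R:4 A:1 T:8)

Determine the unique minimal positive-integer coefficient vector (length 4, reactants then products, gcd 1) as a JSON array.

Coefficients: [6, 6, 1, 2]

G: 6·1+6·0+1·4 = 10 | 2·5 = 10
L: 6·0+6·1+1·0 = 6 | 2·3 = 6
R: 6·0+6·1+1·2 = 8 | 2·4 = 8
A: 6·0+6·0+1·2 = 2 | 2·1 = 2
T: 6·0+6·2+1·4 = 16 | 2·8 = 16
gcd(6,6,1,2) = 1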